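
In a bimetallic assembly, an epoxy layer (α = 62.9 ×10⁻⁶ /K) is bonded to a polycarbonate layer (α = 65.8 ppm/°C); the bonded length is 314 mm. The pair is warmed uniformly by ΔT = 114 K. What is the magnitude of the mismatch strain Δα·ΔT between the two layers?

Δα = |62.9 − 65.8|×10⁻⁶/K = 2.90×10⁻⁶/K.
Mismatch strain = Δα·ΔT = 2.90×10⁻⁶ × 114.0 = 3.31×10⁻⁴.

3.31×10⁻⁴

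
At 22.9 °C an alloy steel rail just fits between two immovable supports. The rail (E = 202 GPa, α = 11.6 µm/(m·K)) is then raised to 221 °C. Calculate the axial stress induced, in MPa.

ΔT = 198.1 K. Constrained thermal stress σ = E·α·ΔT = 202.0×10³ MPa × 11.6×10⁻⁶ × 198.1 = 464 MPa (compressive).

464 MPa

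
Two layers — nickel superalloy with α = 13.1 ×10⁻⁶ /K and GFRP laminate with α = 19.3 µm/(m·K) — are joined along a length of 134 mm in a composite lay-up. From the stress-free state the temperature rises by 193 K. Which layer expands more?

GFRP laminate

α(nickel superalloy) = 13.1×10⁻⁶/K vs α(GFRP laminate) = 19.3×10⁻⁶/K.
Higher α expands more for the same ΔT: GFRP laminate.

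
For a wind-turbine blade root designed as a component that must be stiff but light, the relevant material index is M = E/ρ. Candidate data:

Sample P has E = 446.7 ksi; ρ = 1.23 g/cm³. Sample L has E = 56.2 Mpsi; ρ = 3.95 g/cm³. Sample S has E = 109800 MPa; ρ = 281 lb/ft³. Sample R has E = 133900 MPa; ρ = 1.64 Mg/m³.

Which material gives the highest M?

sample L

In SI units:
  sample P: E = 3.080 GPa, ρ = 1230 kg/m³
  sample L: E = 387.5 GPa, ρ = 3950 kg/m³
  sample S: E = 109.8 GPa, ρ = 4501 kg/m³
  sample R: E = 133.9 GPa, ρ = 1640 kg/m³
  sample L: M = 98.1 MN·m/kg
  sample R: M = 81.6 MN·m/kg
  sample S: M = 24.4 MN·m/kg
  sample P: M = 2.50 MN·m/kg
Highest index: sample L.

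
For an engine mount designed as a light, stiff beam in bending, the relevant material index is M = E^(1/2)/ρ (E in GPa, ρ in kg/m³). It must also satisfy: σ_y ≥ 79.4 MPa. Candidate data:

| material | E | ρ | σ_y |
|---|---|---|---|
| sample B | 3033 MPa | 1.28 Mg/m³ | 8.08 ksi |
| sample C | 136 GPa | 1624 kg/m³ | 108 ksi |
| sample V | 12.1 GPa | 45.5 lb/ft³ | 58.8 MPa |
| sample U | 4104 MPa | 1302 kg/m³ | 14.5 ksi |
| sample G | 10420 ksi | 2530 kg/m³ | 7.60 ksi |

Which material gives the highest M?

sample C

Screen on constraints: σ_y ≥ 79.4 MPa. Survivors: sample C, sample U.
Normalizing units and computing the index:
  sample C: E = 136.0 GPa, ρ = 1624 kg/m³
  sample U: E = 4.104 GPa, ρ = 1302 kg/m³
  sample C: M = 7.18×10⁻³
  sample U: M = 1.56×10⁻³
Highest index: sample C.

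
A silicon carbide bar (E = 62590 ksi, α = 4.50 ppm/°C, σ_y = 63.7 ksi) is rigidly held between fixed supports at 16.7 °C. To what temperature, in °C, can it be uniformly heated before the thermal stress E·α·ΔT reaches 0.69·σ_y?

E = 62590 ksi = 431.5 GPa.
σ_y = 63.7 ksi = 439.2 MPa.
E·α·ΔT = 303.0 MPa ⇒ ΔT = 303.0 / (431.5×10³ × 4.50×10⁻⁶) = 156.1 K.
T = 16.7 + 156.1 = 172.8 °C.

173 °C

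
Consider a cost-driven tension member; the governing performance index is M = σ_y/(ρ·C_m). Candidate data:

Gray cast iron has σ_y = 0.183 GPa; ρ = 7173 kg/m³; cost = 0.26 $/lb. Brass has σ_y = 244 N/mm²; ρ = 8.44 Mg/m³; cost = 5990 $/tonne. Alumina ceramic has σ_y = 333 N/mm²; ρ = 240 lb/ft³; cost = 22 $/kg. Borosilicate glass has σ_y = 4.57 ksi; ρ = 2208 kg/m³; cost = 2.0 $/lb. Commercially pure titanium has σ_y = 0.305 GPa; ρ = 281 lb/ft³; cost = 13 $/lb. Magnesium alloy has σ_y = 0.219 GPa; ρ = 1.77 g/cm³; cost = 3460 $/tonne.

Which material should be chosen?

In SI units:
  gray cast iron: σ_y = 183.0 MPa, ρ = 7173 kg/m³, cost = 0.5732 $/kg
  brass: σ_y = 244.0 MPa, ρ = 8440 kg/m³, cost = 5.990 $/kg
  alumina ceramic: σ_y = 333.0 MPa, ρ = 3844 kg/m³, cost = 22.00 $/kg
  borosilicate glass: σ_y = 31.51 MPa, ρ = 2208 kg/m³, cost = 4.409 $/kg
  commercially pure titanium: σ_y = 305.0 MPa, ρ = 4501 kg/m³, cost = 28.66 $/kg
  magnesium alloy: σ_y = 219.0 MPa, ρ = 1770 kg/m³, cost = 3.460 $/kg
  gray cast iron: M = 44.5 kN·m per $
  magnesium alloy: M = 35.8 kN·m per $
  brass: M = 4.83 kN·m per $
  alumina ceramic: M = 3.94 kN·m per $
  borosilicate glass: M = 3.24 kN·m per $
  commercially pure titanium: M = 2.36 kN·m per $
The maximum is for gray cast iron.

gray cast iron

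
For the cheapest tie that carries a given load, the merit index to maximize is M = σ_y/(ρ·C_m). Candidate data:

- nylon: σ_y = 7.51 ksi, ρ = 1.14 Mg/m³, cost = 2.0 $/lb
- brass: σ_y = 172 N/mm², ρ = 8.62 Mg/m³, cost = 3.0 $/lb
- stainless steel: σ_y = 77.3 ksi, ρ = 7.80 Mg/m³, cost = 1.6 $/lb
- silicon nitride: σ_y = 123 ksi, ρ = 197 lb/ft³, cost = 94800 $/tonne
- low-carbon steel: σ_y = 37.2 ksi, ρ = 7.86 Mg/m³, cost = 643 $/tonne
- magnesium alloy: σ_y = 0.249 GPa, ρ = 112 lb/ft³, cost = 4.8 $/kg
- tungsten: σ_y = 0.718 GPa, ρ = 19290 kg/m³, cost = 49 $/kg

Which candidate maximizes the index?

low-carbon steel

In SI units:
  nylon: σ_y = 51.78 MPa, ρ = 1140 kg/m³, cost = 4.409 $/kg
  brass: σ_y = 172.0 MPa, ρ = 8620 kg/m³, cost = 6.614 $/kg
  stainless steel: σ_y = 533.0 MPa, ρ = 7800 kg/m³, cost = 3.527 $/kg
  silicon nitride: σ_y = 848.1 MPa, ρ = 3156 kg/m³, cost = 94.80 $/kg
  low-carbon steel: σ_y = 256.5 MPa, ρ = 7860 kg/m³, cost = 0.6430 $/kg
  magnesium alloy: σ_y = 249.0 MPa, ρ = 1794 kg/m³, cost = 4.800 $/kg
  tungsten: σ_y = 718.0 MPa, ρ = 19290 kg/m³, cost = 49.00 $/kg
  low-carbon steel: M = 50.7 kN·m per $
  magnesium alloy: M = 28.9 kN·m per $
  stainless steel: M = 19.4 kN·m per $
  nylon: M = 10.3 kN·m per $
  brass: M = 3.02 kN·m per $
  silicon nitride: M = 2.83 kN·m per $
  tungsten: M = 0.760 kN·m per $
Low-carbon steel ranks first.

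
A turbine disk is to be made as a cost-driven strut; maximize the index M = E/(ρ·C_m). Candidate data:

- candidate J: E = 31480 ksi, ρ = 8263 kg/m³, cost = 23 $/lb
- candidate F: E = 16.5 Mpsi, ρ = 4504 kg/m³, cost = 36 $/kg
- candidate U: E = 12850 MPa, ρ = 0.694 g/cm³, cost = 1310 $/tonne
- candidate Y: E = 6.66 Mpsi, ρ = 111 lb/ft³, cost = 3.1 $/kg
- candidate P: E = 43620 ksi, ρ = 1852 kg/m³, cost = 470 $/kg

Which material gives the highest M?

Convert each candidate to consistent units, then evaluate M:
  candidate J: E = 217.0 GPa, ρ = 8263 kg/m³, cost = 50.71 $/kg
  candidate F: E = 113.8 GPa, ρ = 4504 kg/m³, cost = 36.00 $/kg
  candidate U: E = 12.85 GPa, ρ = 694.0 kg/m³, cost = 1.310 $/kg
  candidate Y: E = 45.92 GPa, ρ = 1778 kg/m³, cost = 3.100 $/kg
  candidate P: E = 300.7 GPa, ρ = 1852 kg/m³, cost = 470.0 $/kg
  candidate U: M = 14.1 MN·m per $
  candidate Y: M = 8.33 MN·m per $
  candidate F: M = 0.702 MN·m per $
  candidate J: M = 0.518 MN·m per $
  candidate P: M = 0.346 MN·m per $
The maximum is for candidate U.

candidate U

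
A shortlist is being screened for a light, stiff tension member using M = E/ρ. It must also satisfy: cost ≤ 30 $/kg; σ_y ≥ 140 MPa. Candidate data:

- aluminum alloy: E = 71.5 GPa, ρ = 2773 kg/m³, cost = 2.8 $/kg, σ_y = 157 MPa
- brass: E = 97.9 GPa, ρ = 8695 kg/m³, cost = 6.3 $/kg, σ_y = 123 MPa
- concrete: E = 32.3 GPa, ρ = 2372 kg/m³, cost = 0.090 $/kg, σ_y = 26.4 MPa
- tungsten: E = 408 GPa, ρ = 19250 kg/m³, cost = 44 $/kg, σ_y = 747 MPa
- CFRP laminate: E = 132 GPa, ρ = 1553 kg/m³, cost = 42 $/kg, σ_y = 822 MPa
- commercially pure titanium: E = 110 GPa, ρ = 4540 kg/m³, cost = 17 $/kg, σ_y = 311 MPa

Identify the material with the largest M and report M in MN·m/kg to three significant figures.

aluminum alloy, M = 25.8 MN·m/kg

Screen on constraints: cost ≤ 30 $/kg; σ_y ≥ 140 MPa. Survivors: aluminum alloy, commercially pure titanium.
Computing M directly (units already consistent):
  aluminum alloy: M = 25.8 MN·m/kg
  commercially pure titanium: M = 24.2 MN·m/kg
Aluminum alloy has the largest M.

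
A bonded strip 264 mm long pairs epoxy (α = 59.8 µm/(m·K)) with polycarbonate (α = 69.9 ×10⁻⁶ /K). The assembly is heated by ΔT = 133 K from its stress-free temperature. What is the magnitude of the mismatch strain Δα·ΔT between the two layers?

Δα = |59.8 − 69.9|×10⁻⁶/K = 10.1×10⁻⁶/K.
Mismatch strain = Δα·ΔT = 10.1×10⁻⁶ × 133.0 = 1.34×10⁻³.

1.34×10⁻³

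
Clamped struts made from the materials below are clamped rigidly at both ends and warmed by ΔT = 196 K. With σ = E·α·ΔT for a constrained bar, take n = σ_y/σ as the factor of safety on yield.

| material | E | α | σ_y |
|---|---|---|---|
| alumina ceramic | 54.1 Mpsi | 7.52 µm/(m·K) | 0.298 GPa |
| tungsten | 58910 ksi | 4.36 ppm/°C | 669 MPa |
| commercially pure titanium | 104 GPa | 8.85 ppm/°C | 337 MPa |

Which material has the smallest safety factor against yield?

Per material, after unit conversion:
  alumina ceramic: E = 373.0, α = 7.52, σ_y = 298.0 → σ = 550 MPa, n = 0.542
  tungsten: E = 406.2, α = 4.36, σ_y = 669.0 → σ = 347 MPa, n = 1.93
  commercially pure titanium: E = 104.0, α = 8.85, σ_y = 337.0 → σ = 180 MPa, n = 1.87
Alumina ceramic has the lowest safety factor, n = 0.542.

alumina ceramic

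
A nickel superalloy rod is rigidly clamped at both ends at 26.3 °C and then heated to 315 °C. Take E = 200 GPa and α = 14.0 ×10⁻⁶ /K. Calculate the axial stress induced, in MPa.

808 MPa

ΔT = 288.7 K. Constrained thermal stress σ = E·α·ΔT = 200.0×10³ MPa × 14.0×10⁻⁶ × 288.7 = 808 MPa (compressive).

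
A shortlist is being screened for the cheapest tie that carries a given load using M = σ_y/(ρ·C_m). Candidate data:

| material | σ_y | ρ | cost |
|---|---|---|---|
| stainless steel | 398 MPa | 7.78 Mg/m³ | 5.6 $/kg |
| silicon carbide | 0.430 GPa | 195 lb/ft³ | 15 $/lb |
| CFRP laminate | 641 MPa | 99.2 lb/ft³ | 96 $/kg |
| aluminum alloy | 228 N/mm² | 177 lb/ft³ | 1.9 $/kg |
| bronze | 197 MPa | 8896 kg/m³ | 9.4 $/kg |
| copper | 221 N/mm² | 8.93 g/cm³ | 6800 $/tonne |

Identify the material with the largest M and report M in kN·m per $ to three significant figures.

aluminum alloy, M = 42.3 kN·m per $

Normalizing units and computing the index:
  stainless steel: σ_y = 398.0 MPa, ρ = 7780 kg/m³, cost = 5.600 $/kg
  silicon carbide: σ_y = 430.0 MPa, ρ = 3124 kg/m³, cost = 33.07 $/kg
  CFRP laminate: σ_y = 641.0 MPa, ρ = 1589 kg/m³, cost = 96.00 $/kg
  aluminum alloy: σ_y = 228.0 MPa, ρ = 2835 kg/m³, cost = 1.900 $/kg
  bronze: σ_y = 197.0 MPa, ρ = 8896 kg/m³, cost = 9.400 $/kg
  copper: σ_y = 221.0 MPa, ρ = 8930 kg/m³, cost = 6.800 $/kg
  aluminum alloy: M = 42.3 kN·m per $
  stainless steel: M = 9.14 kN·m per $
  CFRP laminate: M = 4.20 kN·m per $
  silicon carbide: M = 4.16 kN·m per $
  copper: M = 3.64 kN·m per $
  bronze: M = 2.36 kN·m per $
Aluminum alloy has the largest M.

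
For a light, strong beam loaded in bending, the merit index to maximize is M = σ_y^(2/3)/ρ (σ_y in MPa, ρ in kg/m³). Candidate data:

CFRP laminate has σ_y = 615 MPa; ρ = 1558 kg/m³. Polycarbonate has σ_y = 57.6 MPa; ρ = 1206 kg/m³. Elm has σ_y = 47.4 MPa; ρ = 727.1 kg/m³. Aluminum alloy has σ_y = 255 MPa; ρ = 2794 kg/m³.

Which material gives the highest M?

CFRP laminate

Computing M directly (units already consistent):
  CFRP laminate: M = 46.4×10⁻³
  elm: M = 18.0×10⁻³
  aluminum alloy: M = 14.4×10⁻³
  polycarbonate: M = 12.4×10⁻³
CFRP laminate has the largest M.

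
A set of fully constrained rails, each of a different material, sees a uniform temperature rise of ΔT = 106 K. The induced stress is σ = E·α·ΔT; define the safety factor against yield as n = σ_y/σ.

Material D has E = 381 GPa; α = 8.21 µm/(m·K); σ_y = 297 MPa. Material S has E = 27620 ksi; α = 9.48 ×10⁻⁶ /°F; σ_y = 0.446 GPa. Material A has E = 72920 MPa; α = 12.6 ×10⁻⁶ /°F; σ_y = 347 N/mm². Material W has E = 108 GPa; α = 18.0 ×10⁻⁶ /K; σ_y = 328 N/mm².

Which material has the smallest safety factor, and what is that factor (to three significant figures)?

material D, n = 0.896

Converting E to GPa, α to ×10⁻⁶/K, σ_y to MPa, then σ and n for each:
  material D: E = 381.0, α = 8.21, σ_y = 297.0 → σ = 332 MPa, n = 0.896
  material S: E = 190.4, α = 17.1, σ_y = 446.0 → σ = 344 MPa, n = 1.29
  material A: E = 72.92, α = 22.7, σ_y = 347.0 → σ = 175 MPa, n = 1.98
  material W: E = 108.0, α = 18.0, σ_y = 328.0 → σ = 206 MPa, n = 1.59
Material D has the lowest safety factor, n = 0.896.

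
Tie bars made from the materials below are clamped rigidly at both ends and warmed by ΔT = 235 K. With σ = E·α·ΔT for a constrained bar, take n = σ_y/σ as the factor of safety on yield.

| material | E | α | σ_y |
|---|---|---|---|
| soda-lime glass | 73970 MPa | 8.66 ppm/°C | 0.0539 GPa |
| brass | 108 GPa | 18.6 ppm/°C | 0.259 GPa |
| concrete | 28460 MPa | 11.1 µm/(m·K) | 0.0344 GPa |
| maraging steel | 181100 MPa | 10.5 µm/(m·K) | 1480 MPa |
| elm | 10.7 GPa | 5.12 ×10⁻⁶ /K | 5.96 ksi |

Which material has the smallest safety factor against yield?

soda-lime glass

Converting E to GPa, α to ×10⁻⁶/K, σ_y to MPa, then σ and n for each:
  soda-lime glass: E = 73.97, α = 8.66, σ_y = 53.90 → σ = 151 MPa, n = 0.358
  brass: E = 108.0, α = 18.6, σ_y = 259.0 → σ = 472 MPa, n = 0.549
  concrete: E = 28.46, α = 11.1, σ_y = 34.40 → σ = 74.2 MPa, n = 0.463
  maraging steel: E = 181.1, α = 10.5, σ_y = 1480 → σ = 447 MPa, n = 3.31
  elm: E = 10.70, α = 5.12, σ_y = 41.09 → σ = 12.9 MPa, n = 3.19
The minimum is soda-lime glass at n = 0.358.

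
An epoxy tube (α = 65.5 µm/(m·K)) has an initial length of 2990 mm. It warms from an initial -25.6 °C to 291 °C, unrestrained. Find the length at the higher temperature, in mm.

3052.0 mm

ΔT = 291 − (-25.6) = 316.6 K.
ΔL = α·L₀·ΔT = 65.5×10⁻⁶ × 2990 mm × 316.6 K = 62.0 mm.
L = L₀ + ΔL = 2990 + 62.0 = 3052.0 mm.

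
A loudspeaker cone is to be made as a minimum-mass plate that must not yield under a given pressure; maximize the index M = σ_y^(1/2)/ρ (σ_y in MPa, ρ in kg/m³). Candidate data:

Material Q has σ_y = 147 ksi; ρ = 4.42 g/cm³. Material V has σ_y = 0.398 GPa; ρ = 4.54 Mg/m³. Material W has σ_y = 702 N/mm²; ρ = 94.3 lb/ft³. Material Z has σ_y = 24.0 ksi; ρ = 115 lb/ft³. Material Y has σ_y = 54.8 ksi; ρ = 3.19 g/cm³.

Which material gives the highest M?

material W

After converting to SI:
  material Q: σ_y = 1014 MPa, ρ = 4420 kg/m³
  material V: σ_y = 398.0 MPa, ρ = 4540 kg/m³
  material W: σ_y = 702.0 MPa, ρ = 1511 kg/m³
  material Z: σ_y = 165.5 MPa, ρ = 1842 kg/m³
  material Y: σ_y = 377.8 MPa, ρ = 3190 kg/m³
  material W: M = 17.5×10⁻³
  material Q: M = 7.20×10⁻³
  material Z: M = 6.98×10⁻³
  material Y: M = 6.09×10⁻³
  material V: M = 4.39×10⁻³
The maximum is for material W.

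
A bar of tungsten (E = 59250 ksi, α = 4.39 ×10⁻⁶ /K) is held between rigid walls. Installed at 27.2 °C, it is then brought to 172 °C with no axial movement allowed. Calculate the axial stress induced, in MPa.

260 MPa

E = 59250 ksi = 408.5 GPa.
ΔT = 144.8 K. Constrained thermal stress σ = E·α·ΔT = 408.5×10³ MPa × 4.39×10⁻⁶ × 144.8 = 260 MPa (compressive).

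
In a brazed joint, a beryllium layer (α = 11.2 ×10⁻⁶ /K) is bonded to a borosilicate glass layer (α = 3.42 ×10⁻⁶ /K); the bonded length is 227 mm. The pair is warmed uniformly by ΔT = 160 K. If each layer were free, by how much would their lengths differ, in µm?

Δα = |11.2 − 3.42|×10⁻⁶/K = 7.78×10⁻⁶/K.
ΔL_mismatch = Δα·L·ΔT = 7.78×10⁻⁶ × 227.0 mm × 160.0 K = 283 µm.

283 µm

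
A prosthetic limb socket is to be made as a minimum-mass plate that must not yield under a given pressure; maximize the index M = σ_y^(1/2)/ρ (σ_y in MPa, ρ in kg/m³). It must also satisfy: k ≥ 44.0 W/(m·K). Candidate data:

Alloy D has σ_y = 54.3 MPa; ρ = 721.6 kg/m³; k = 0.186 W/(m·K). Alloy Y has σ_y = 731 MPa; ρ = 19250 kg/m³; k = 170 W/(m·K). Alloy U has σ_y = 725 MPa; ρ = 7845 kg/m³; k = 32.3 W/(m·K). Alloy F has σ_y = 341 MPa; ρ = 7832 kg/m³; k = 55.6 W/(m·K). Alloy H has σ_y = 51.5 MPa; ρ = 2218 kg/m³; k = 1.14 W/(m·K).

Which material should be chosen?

Screen on constraints: k ≥ 44.0 W/(m·K). Survivors: alloy Y, alloy F.
Evaluate M for each candidate:
  alloy F: M = 2.36×10⁻³
  alloy Y: M = 1.40×10⁻³
Alloy F has the largest M.

alloy F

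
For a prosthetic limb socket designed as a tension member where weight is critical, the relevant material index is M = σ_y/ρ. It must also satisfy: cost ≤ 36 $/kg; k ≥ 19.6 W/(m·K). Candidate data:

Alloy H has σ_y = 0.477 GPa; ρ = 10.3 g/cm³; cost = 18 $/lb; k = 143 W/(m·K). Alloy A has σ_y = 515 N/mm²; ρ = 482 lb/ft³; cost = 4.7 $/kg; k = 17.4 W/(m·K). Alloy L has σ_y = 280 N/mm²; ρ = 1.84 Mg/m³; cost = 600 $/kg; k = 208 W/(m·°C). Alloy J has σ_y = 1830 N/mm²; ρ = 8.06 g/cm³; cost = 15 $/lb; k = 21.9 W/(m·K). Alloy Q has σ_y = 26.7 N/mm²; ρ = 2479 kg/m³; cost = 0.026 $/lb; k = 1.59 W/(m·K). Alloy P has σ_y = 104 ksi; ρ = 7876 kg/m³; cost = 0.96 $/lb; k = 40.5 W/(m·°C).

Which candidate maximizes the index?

Screen on constraints: cost ≤ 36 $/kg; k ≥ 19.6 W/(m·K). Survivors: alloy J, alloy P.
After converting to SI:
  alloy J: σ_y = 1830 MPa, ρ = 8060 kg/m³
  alloy P: σ_y = 717.1 MPa, ρ = 7876 kg/m³
  alloy J: M = 227 kN·m/kg
  alloy P: M = 91.0 kN·m/kg
Alloy J ranks first.

alloy J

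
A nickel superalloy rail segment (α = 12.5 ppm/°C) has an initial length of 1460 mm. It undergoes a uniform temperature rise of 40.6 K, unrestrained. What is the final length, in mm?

ΔL = α·L₀·ΔT = 12.5×10⁻⁶ × 1460 mm × 40.60 K = 0.741 mm.
L = L₀ + ΔL = 1460 + 0.741 = 1460.7 mm.

1460.7 mm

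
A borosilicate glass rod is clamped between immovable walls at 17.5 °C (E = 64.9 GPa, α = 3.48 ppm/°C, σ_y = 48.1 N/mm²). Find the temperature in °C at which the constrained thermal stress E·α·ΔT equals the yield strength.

230 °C

σ_y = 48.1 N/mm² = 48.10 MPa.
E·α·ΔT = 48.10 MPa ⇒ ΔT = 48.10 / (64.90×10³ × 3.48×10⁻⁶) = 213.0 K.
T = 17.5 + 213.0 = 230.5 °C.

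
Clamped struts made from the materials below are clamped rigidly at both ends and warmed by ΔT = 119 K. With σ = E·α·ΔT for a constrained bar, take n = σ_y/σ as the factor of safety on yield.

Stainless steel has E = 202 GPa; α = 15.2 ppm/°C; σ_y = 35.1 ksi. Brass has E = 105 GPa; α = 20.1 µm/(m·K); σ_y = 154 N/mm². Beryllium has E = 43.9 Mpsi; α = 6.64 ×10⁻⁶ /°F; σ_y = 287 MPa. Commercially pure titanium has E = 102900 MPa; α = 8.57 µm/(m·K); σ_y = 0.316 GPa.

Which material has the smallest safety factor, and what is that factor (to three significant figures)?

With everything in SI (GPa, ×10⁻⁶/K, MPa):
  stainless steel: E = 202.0, α = 15.2, σ_y = 242.0 → σ = 365 MPa, n = 0.662
  brass: E = 105.0, α = 20.1, σ_y = 154.0 → σ = 251 MPa, n = 0.613
  beryllium: E = 302.7, α = 12.0, σ_y = 287.0 → σ = 430 MPa, n = 0.667
  commercially pure titanium: E = 102.9, α = 8.57, σ_y = 316.0 → σ = 105 MPa, n = 3.01
The minimum is brass at n = 0.613.

brass, n = 0.613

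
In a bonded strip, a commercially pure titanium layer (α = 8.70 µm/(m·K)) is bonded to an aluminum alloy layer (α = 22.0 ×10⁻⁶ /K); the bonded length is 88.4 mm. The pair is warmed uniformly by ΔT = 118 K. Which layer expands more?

aluminum alloy

α(commercially pure titanium) = 8.70×10⁻⁶/K vs α(aluminum alloy) = 22.0×10⁻⁶/K.
Higher α expands more for the same ΔT: aluminum alloy.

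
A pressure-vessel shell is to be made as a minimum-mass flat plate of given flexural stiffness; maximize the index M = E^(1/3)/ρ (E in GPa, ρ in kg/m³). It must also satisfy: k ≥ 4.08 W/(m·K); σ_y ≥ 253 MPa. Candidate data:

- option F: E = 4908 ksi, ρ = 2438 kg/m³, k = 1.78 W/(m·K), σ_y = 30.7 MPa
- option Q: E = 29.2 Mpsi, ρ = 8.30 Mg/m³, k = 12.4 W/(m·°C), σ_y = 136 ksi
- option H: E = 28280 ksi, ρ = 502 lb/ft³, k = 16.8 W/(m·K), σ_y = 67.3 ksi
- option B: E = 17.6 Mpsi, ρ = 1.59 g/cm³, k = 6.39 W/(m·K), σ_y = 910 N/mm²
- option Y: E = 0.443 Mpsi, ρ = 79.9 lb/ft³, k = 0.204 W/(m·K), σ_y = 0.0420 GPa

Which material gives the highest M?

Screen on constraints: k ≥ 4.08 W/(m·K); σ_y ≥ 253 MPa. Survivors: option Q, option H, option B.
Normalizing units and computing the index:
  option Q: E = 201.3 GPa, ρ = 8300 kg/m³
  option H: E = 195.0 GPa, ρ = 8041 kg/m³
  option B: E = 121.3 GPa, ρ = 1590 kg/m³
  option B: M = 3.11×10⁻³
  option H: M = 0.721×10⁻³
  option Q: M = 0.706×10⁻³
Highest index: option B.

option B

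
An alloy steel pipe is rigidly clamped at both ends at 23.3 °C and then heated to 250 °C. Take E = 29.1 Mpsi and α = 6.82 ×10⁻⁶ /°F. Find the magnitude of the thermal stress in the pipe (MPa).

E = 29.1 Mpsi = 200.6 GPa.
α = 6.82×10⁻⁶/°F × 9/5 = 12.3×10⁻⁶/K.
ΔT = 226.7 K. Constrained thermal stress σ = E·α·ΔT = 200.6×10³ MPa × 12.3×10⁻⁶ × 226.7 = 558 MPa (compressive).

558 MPa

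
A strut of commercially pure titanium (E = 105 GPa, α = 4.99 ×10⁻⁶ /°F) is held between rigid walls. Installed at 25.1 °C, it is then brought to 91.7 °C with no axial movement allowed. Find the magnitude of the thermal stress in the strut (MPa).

α = 4.99×10⁻⁶/°F × 9/5 = 8.98×10⁻⁶/K.
ΔT = 66.60 K. Constrained thermal stress σ = E·α·ΔT = 105.0×10³ MPa × 8.98×10⁻⁶ × 66.60 = 62.8 MPa (compressive).

62.8 MPa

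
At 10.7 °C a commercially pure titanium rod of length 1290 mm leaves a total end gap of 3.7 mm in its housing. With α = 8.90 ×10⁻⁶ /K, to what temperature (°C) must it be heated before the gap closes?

333 °C

α·L₀·ΔT = 3.7 mm ⇒ ΔT = 3.7 / (8.90×10⁻⁶ × 1290.0) = 322.3 K.
T = 10.7 + 322.3 = 333.0 °C.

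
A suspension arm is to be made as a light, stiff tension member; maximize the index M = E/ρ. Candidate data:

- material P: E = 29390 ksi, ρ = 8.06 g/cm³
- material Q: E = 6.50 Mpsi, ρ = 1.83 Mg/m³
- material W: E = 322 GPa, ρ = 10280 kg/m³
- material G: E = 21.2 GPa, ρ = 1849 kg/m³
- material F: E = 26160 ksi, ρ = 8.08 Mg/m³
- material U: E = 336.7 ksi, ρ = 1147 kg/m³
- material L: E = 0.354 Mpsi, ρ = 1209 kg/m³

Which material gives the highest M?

material W

After converting to SI:
  material P: E = 202.6 GPa, ρ = 8060 kg/m³
  material Q: E = 44.82 GPa, ρ = 1830 kg/m³
  material W: E = 322.0 GPa, ρ = 10280 kg/m³
  material G: E = 21.20 GPa, ρ = 1849 kg/m³
  material F: E = 180.4 GPa, ρ = 8080 kg/m³
  material U: E = 2.321 GPa, ρ = 1147 kg/m³
  material L: E = 2.441 GPa, ρ = 1209 kg/m³
  material W: M = 31.3 MN·m/kg
  material P: M = 25.1 MN·m/kg
  material Q: M = 24.5 MN·m/kg
  material F: M = 22.3 MN·m/kg
  material G: M = 11.5 MN·m/kg
  material U: M = 2.02 MN·m/kg
  material L: M = 2.02 MN·m/kg
The maximum is for material W.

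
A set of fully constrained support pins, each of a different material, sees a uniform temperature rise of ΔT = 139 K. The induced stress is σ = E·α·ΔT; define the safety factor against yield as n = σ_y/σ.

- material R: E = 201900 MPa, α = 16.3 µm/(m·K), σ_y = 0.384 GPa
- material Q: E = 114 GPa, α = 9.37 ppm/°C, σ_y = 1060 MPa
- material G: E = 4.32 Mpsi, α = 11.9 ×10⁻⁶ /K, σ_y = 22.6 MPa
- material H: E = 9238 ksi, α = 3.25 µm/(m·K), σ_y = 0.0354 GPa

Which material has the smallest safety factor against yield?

Converting E to GPa, α to ×10⁻⁶/K, σ_y to MPa, then σ and n for each:
  material R: E = 201.9, α = 16.3, σ_y = 384.0 → σ = 457 MPa, n = 0.839
  material Q: E = 114.0, α = 9.37, σ_y = 1060 → σ = 148 MPa, n = 7.14
  material G: E = 29.79, α = 11.9, σ_y = 22.60 → σ = 49.3 MPa, n = 0.459
  material H: E = 63.69, α = 3.25, σ_y = 35.40 → σ = 28.8 MPa, n = 1.23
The minimum is material G at n = 0.459.

material G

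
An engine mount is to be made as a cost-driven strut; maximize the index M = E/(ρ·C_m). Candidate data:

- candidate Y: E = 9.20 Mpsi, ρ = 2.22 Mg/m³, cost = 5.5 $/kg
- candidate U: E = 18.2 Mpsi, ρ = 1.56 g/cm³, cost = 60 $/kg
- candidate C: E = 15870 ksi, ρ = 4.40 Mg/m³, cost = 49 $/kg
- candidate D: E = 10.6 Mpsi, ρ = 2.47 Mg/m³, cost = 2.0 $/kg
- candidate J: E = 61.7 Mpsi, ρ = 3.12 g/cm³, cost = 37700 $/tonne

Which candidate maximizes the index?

candidate D

Putting every candidate on a common basis:
  candidate Y: E = 63.43 GPa, ρ = 2220 kg/m³, cost = 5.500 $/kg
  candidate U: E = 125.5 GPa, ρ = 1560 kg/m³, cost = 60.00 $/kg
  candidate C: E = 109.4 GPa, ρ = 4400 kg/m³, cost = 49.00 $/kg
  candidate D: E = 73.08 GPa, ρ = 2470 kg/m³, cost = 2.000 $/kg
  candidate J: E = 425.4 GPa, ρ = 3120 kg/m³, cost = 37.70 $/kg
  candidate D: M = 14.8 MN·m per $
  candidate Y: M = 5.20 MN·m per $
  candidate J: M = 3.62 MN·m per $
  candidate U: M = 1.34 MN·m per $
  candidate C: M = 0.508 MN·m per $
Highest index: candidate D.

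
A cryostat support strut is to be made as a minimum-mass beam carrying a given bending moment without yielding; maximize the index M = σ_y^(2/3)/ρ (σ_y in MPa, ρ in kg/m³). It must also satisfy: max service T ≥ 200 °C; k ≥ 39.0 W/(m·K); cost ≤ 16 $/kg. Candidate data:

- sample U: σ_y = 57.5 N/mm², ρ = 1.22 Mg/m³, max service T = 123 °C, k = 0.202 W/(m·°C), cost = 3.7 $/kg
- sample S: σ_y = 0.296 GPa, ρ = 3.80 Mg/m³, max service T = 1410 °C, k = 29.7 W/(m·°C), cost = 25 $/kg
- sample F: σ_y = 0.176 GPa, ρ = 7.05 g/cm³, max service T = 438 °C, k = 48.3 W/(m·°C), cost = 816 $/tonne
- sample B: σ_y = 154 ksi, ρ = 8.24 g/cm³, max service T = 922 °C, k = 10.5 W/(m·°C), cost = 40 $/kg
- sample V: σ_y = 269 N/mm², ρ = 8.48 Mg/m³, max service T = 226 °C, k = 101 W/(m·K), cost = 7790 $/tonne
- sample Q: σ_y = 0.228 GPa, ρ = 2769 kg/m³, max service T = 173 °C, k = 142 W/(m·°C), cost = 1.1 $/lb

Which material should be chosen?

sample V

Screen on constraints: max service T ≥ 200 °C; k ≥ 39.0 W/(m·K); cost ≤ 16 $/kg. Survivors: sample F, sample V.
After converting to SI:
  sample F: σ_y = 176.0 MPa, ρ = 7050 kg/m³
  sample V: σ_y = 269.0 MPa, ρ = 8480 kg/m³
  sample V: M = 4.91×10⁻³
  sample F: M = 4.45×10⁻³
Sample V has the largest M.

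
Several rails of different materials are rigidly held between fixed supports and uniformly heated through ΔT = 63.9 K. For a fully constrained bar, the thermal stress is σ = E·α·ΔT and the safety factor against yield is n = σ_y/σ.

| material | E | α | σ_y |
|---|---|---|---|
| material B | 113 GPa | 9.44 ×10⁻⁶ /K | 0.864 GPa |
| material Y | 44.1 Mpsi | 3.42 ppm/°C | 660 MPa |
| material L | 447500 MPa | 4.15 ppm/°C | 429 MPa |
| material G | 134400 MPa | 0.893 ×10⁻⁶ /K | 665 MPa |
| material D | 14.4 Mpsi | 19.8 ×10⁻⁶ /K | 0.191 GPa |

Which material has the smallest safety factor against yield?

Converting E to GPa, α to ×10⁻⁶/K, σ_y to MPa, then σ and n for each:
  material B: E = 113.0, α = 9.44, σ_y = 864.0 → σ = 68.2 MPa, n = 12.7
  material Y: E = 304.1, α = 3.42, σ_y = 660.0 → σ = 66.4 MPa, n = 9.93
  material L: E = 447.5, α = 4.15, σ_y = 429.0 → σ = 119 MPa, n = 3.62
  material G: E = 134.4, α = 0.893, σ_y = 665.0 → σ = 7.67 MPa, n = 86.7
  material D: E = 99.28, α = 19.8, σ_y = 191.0 → σ = 126 MPa, n = 1.52
Material D has the lowest safety factor, n = 1.52.

material D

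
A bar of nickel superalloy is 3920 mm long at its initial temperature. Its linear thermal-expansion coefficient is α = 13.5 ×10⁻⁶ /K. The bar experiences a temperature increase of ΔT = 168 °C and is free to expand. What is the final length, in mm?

3928.9 mm

ΔL = α·L₀·ΔT = 13.5×10⁻⁶ × 3920 mm × 168.0 K = 8.89 mm.
L = L₀ + ΔL = 3920 + 8.89 = 3928.9 mm.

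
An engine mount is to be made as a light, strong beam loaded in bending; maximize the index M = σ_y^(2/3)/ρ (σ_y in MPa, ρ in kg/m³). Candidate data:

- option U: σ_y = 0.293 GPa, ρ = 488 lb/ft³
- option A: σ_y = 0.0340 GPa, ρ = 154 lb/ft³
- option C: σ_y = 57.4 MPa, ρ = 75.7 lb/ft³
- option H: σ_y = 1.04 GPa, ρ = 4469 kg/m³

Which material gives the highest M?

After converting to SI:
  option U: σ_y = 293.0 MPa, ρ = 7817 kg/m³
  option A: σ_y = 34.00 MPa, ρ = 2467 kg/m³
  option C: σ_y = 57.40 MPa, ρ = 1213 kg/m³
  option H: σ_y = 1040 MPa, ρ = 4469 kg/m³
  option H: M = 23.0×10⁻³
  option C: M = 12.3×10⁻³
  option U: M = 5.64×10⁻³
  option A: M = 4.25×10⁻³
Option H ranks first.

option H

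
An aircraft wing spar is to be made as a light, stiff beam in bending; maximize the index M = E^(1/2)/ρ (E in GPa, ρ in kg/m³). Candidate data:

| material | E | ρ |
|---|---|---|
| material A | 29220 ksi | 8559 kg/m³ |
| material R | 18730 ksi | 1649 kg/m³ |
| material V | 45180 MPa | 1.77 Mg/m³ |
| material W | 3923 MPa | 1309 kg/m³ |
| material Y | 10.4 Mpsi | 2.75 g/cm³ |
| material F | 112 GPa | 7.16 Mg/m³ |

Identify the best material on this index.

Putting every candidate on a common basis:
  material A: E = 201.5 GPa, ρ = 8559 kg/m³
  material R: E = 129.1 GPa, ρ = 1649 kg/m³
  material V: E = 45.18 GPa, ρ = 1770 kg/m³
  material W: E = 3.923 GPa, ρ = 1309 kg/m³
  material Y: E = 71.71 GPa, ρ = 2750 kg/m³
  material F: E = 112.0 GPa, ρ = 7160 kg/m³
  material R: M = 6.89×10⁻³
  material V: M = 3.80×10⁻³
  material Y: M = 3.08×10⁻³
  material A: M = 1.66×10⁻³
  material W: M = 1.51×10⁻³
  material F: M = 1.48×10⁻³
Material R ranks first.

material R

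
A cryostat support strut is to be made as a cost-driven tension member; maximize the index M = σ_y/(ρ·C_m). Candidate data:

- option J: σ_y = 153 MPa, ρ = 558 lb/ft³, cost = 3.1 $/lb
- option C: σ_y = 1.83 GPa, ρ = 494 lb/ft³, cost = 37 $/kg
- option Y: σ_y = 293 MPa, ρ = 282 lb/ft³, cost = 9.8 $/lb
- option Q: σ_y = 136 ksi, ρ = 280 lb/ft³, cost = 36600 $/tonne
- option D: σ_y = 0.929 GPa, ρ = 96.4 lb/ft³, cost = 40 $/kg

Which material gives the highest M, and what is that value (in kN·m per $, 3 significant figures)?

Convert each candidate to consistent units, then evaluate M:
  option J: σ_y = 153.0 MPa, ρ = 8938 kg/m³, cost = 6.834 $/kg
  option C: σ_y = 1830 MPa, ρ = 7913 kg/m³, cost = 37.00 $/kg
  option Y: σ_y = 293.0 MPa, ρ = 4517 kg/m³, cost = 21.60 $/kg
  option Q: σ_y = 937.7 MPa, ρ = 4485 kg/m³, cost = 36.60 $/kg
  option D: σ_y = 929.0 MPa, ρ = 1544 kg/m³, cost = 40.00 $/kg
  option D: M = 15.0 kN·m per $
  option C: M = 6.25 kN·m per $
  option Q: M = 5.71 kN·m per $
  option Y: M = 3.00 kN·m per $
  option J: M = 2.50 kN·m per $
Option D has the largest M.

option D, M = 15.0 kN·m per $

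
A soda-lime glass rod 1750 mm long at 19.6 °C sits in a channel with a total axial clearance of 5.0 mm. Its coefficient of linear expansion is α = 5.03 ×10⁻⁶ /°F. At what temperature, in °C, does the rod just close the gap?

335 °C

α = 5.03×10⁻⁶/°F × 9/5 = 9.05×10⁻⁶/K.
α·L₀·ΔT = 5.0 mm ⇒ ΔT = 5.0 / (9.05×10⁻⁶ × 1750.0) = 315.6 K.
T = 19.6 + 315.6 = 335.2 °C.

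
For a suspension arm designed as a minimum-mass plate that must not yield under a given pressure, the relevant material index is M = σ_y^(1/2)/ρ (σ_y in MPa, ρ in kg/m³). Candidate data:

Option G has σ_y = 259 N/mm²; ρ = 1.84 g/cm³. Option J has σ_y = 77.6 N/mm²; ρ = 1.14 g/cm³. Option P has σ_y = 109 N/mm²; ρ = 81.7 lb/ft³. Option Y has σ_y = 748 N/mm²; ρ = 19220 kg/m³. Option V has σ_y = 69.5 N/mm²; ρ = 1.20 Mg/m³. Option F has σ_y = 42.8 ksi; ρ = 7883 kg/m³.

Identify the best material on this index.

In SI units:
  option G: σ_y = 259.0 MPa, ρ = 1840 kg/m³
  option J: σ_y = 77.60 MPa, ρ = 1140 kg/m³
  option P: σ_y = 109.0 MPa, ρ = 1309 kg/m³
  option Y: σ_y = 748.0 MPa, ρ = 19220 kg/m³
  option V: σ_y = 69.50 MPa, ρ = 1200 kg/m³
  option F: σ_y = 295.1 MPa, ρ = 7883 kg/m³
  option G: M = 8.75×10⁻³
  option P: M = 7.98×10⁻³
  option J: M = 7.73×10⁻³
  option V: M = 6.95×10⁻³
  option F: M = 2.18×10⁻³
  option Y: M = 1.42×10⁻³
Highest index: option G.

option G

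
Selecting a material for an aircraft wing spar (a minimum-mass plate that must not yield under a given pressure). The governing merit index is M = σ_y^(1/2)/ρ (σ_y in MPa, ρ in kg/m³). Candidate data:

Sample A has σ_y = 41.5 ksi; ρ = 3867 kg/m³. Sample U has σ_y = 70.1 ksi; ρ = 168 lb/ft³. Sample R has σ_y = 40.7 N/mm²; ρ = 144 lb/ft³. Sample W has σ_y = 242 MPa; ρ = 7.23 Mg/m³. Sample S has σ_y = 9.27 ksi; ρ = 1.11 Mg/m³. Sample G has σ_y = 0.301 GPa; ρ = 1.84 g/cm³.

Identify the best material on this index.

In SI units:
  sample A: σ_y = 286.1 MPa, ρ = 3867 kg/m³
  sample U: σ_y = 483.3 MPa, ρ = 2691 kg/m³
  sample R: σ_y = 40.70 MPa, ρ = 2307 kg/m³
  sample W: σ_y = 242.0 MPa, ρ = 7230 kg/m³
  sample S: σ_y = 63.91 MPa, ρ = 1110 kg/m³
  sample G: σ_y = 301.0 MPa, ρ = 1840 kg/m³
  sample G: M = 9.43×10⁻³
  sample U: M = 8.17×10⁻³
  sample S: M = 7.20×10⁻³
  sample A: M = 4.37×10⁻³
  sample R: M = 2.77×10⁻³
  sample W: M = 2.15×10⁻³
Sample G has the largest M.

sample G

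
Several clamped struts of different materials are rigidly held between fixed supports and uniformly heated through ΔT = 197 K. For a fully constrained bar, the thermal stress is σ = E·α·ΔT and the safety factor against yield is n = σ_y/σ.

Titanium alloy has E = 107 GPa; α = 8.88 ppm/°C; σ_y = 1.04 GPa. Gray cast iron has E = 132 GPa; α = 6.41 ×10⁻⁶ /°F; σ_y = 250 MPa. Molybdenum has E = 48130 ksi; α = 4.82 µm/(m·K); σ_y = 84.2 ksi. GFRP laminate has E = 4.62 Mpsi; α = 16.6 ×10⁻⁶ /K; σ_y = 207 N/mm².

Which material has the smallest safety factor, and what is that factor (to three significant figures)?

gray cast iron, n = 0.833

With everything in SI (GPa, ×10⁻⁶/K, MPa):
  titanium alloy: E = 107.0, α = 8.88, σ_y = 1040 → σ = 187 MPa, n = 5.56
  gray cast iron: E = 132.0, α = 11.5, σ_y = 250.0 → σ = 300 MPa, n = 0.833
  molybdenum: E = 331.8, α = 4.82, σ_y = 580.5 → σ = 315 MPa, n = 1.84
  GFRP laminate: E = 31.85, α = 16.6, σ_y = 207.0 → σ = 104 MPa, n = 1.99
The minimum is gray cast iron at n = 0.833.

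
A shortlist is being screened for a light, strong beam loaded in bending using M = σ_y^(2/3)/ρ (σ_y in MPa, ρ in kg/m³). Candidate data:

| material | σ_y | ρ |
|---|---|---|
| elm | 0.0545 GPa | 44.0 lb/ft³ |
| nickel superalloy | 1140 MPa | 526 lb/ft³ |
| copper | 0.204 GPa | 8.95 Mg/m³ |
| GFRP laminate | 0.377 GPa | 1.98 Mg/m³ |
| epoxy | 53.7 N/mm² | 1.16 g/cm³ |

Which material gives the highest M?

In SI units:
  elm: σ_y = 54.50 MPa, ρ = 704.8 kg/m³
  nickel superalloy: σ_y = 1140 MPa, ρ = 8426 kg/m³
  copper: σ_y = 204.0 MPa, ρ = 8950 kg/m³
  GFRP laminate: σ_y = 377.0 MPa, ρ = 1980 kg/m³
  epoxy: σ_y = 53.70 MPa, ρ = 1160 kg/m³
  GFRP laminate: M = 26.4×10⁻³
  elm: M = 20.4×10⁻³
  nickel superalloy: M = 13.0×10⁻³
  epoxy: M = 12.3×10⁻³
  copper: M = 3.87×10⁻³
The maximum is for GFRP laminate.

GFRP laminate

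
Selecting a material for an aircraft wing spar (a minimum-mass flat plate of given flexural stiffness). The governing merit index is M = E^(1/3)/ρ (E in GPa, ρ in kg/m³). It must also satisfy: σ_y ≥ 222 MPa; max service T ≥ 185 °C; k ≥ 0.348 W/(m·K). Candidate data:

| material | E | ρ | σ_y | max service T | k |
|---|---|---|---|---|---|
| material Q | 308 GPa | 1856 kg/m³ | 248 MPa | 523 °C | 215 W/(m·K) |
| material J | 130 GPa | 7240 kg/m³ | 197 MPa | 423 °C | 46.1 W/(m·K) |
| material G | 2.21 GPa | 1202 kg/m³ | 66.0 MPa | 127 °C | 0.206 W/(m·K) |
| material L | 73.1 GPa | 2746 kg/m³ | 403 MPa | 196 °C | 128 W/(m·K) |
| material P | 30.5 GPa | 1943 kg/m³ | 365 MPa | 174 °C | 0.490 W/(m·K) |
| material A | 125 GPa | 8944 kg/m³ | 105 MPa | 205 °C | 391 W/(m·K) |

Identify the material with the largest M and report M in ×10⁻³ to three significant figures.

material Q, M = 3.64×10⁻³

Screen on constraints: σ_y ≥ 222 MPa; max service T ≥ 185 °C; k ≥ 0.348 W/(m·K). Survivors: material Q, material L.
Evaluate M for each candidate:
  material Q: M = 3.64×10⁻³
  material L: M = 1.52×10⁻³
Material Q has the largest M.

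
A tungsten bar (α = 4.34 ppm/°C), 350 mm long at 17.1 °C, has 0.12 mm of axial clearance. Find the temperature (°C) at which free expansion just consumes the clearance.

α·L₀·ΔT = 0.12 mm ⇒ ΔT = 0.12 / (4.34×10⁻⁶ × 350.0) = 79.00 K.
T = 17.1 + 79.00 = 96.10 °C.

96.1 °C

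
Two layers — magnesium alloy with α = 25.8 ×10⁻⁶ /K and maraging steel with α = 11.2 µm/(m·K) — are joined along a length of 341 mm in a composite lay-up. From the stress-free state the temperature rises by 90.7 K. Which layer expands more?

magnesium alloy

α(magnesium alloy) = 25.8×10⁻⁶/K vs α(maraging steel) = 11.2×10⁻⁶/K.
Higher α expands more for the same ΔT: magnesium alloy.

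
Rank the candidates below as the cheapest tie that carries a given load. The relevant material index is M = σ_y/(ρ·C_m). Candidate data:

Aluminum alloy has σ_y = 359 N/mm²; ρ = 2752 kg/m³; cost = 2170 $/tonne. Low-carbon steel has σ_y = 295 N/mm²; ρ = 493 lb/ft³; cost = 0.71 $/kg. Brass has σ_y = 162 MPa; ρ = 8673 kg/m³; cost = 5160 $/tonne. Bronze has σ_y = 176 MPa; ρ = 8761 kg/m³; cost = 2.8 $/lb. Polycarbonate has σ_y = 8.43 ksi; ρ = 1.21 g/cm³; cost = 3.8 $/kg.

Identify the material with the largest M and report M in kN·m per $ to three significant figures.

Convert each candidate to consistent units, then evaluate M:
  aluminum alloy: σ_y = 359.0 MPa, ρ = 2752 kg/m³, cost = 2.170 $/kg
  low-carbon steel: σ_y = 295.0 MPa, ρ = 7897 kg/m³, cost = 0.7100 $/kg
  brass: σ_y = 162.0 MPa, ρ = 8673 kg/m³, cost = 5.160 $/kg
  bronze: σ_y = 176.0 MPa, ρ = 8761 kg/m³, cost = 6.173 $/kg
  polycarbonate: σ_y = 58.12 MPa, ρ = 1210 kg/m³, cost = 3.800 $/kg
  aluminum alloy: M = 60.1 kN·m per $
  low-carbon steel: M = 52.6 kN·m per $
  polycarbonate: M = 12.6 kN·m per $
  brass: M = 3.62 kN·m per $
  bronze: M = 3.25 kN·m per $
Aluminum alloy ranks first.

aluminum alloy, M = 60.1 kN·m per $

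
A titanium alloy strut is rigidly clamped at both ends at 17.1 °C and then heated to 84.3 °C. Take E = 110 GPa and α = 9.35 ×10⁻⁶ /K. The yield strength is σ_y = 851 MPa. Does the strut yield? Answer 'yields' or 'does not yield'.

ΔT = 67.20 K. Constrained thermal stress σ = E·α·ΔT = 110.0×10³ MPa × 9.35×10⁻⁶ × 67.20 = 69.1 MPa (compressive).
Compare to σ_y = 851 MPa: σ < σ_y, so it does not yield.

does not yield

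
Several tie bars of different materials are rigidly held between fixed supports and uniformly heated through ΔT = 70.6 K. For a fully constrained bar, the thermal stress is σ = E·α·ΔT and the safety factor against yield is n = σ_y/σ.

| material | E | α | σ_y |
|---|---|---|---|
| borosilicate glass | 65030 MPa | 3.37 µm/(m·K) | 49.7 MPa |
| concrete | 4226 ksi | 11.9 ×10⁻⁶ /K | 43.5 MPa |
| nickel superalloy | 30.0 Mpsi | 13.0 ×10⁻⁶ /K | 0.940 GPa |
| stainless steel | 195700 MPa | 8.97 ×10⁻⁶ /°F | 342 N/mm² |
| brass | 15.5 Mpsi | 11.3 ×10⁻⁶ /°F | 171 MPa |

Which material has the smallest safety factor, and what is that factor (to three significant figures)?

With everything in SI (GPa, ×10⁻⁶/K, MPa):
  borosilicate glass: E = 65.03, α = 3.37, σ_y = 49.70 → σ = 15.5 MPa, n = 3.21
  concrete: E = 29.14, α = 11.9, σ_y = 43.50 → σ = 24.5 MPa, n = 1.78
  nickel superalloy: E = 206.8, α = 13.0, σ_y = 940.0 → σ = 190 MPa, n = 4.95
  stainless steel: E = 195.7, α = 16.1, σ_y = 342.0 → σ = 223 MPa, n = 1.53
  brass: E = 106.9, α = 20.3, σ_y = 171.0 → σ = 153 MPa, n = 1.11
The minimum is brass at n = 1.11.

brass, n = 1.11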